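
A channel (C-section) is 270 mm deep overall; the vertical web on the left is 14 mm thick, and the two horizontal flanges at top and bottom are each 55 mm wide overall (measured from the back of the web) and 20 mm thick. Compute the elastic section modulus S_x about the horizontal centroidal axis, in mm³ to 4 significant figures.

Break the section into simple shapes (no overlaps), measuring from the bottom-left corner of the bounding box.
Web: 14 × 270, A = 3 780 mm², y = 135 mm, Ī = 22 963 500 mm⁴.
Top flange (beyond web): 41 × 20, A = 820 mm², y = 260 mm, Ī = 27333.3 mm⁴.
Bottom flange (beyond web): 41 × 20, A = 820 mm², y = 10 mm, Ī = 27333.3 mm⁴.
By symmetry the centroid is at mid-height, ȳ = 135 mm.
Transfer each piece to the horizontal centroidal axis using Ī + A·d² with d = y − 135:
  web: d = 0 mm → contributes +22 963 500 mm⁴
  top flange (beyond web): d = 125 mm → contributes +12 839 833 mm⁴
  bottom flange (beyond web): d = -125 mm → contributes +12 839 833 mm⁴
Total I = 48 643 167 mm⁴.
Extreme fibre distance c = 135 mm; S = I/c = 360 320 mm³.

S_x ≈ 3.603 × 10⁵ mm³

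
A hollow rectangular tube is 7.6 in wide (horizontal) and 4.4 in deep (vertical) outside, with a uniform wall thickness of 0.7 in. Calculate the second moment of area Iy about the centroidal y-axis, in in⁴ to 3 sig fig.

Treat the section as a set of non-overlapping primitives; coordinates are from the bounding-box lower-left.
Outer rectangle: 7.6 × 4.4, A = 33.44 in², x = 3.8 in, Ī = 160.96 in⁴.
Inner void (subtracted): 6.2 × 3, A = 18.6 in², x = 3.8 in, Ī = 59.582 in⁴.
By symmetry the centroid is at mid-width, x̄ = 3.8 in.
All pieces are centred on the centroidal y-axis, so I = ΣĪ (holes subtracted) = 101.38 in⁴.

Iy ≈ 101 in⁴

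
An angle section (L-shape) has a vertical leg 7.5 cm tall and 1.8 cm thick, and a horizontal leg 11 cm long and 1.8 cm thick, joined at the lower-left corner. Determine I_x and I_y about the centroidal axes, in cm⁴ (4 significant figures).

I_x ≈ 128.2 cm⁴, I_y ≈ 345.4 cm⁴

Treat the section as a set of non-overlapping primitives; coordinates are from the bounding-box lower-left.
Vertical leg: 1.8 × 7.5, A = 13.5 cm², y = 3.75 cm, Ī = 63.2813 cm⁴.
Horizontal leg (remainder): 9.2 × 1.8, A = 16.56 cm², y = 0.9 cm, Ī = 4.4712 cm⁴.
Centroid: ȳ = ΣA·y / ΣA = 2.17994 cm.
Transfer each piece to the centroidal x-axis using Ī + A·d² with d = y − 2.17994:
  vertical leg: d = 1.57006 cm → contributes +96.5599 cm⁴
  horizontal leg (remainder): d = -1.27994 cm → contributes +31.6006 cm⁴
Total I = 128.161 cm⁴.
For the y-axis: x̄ = 3.92994 cm.
Repeating about the centroidal y-axis gives I_y = 345.421 cm⁴.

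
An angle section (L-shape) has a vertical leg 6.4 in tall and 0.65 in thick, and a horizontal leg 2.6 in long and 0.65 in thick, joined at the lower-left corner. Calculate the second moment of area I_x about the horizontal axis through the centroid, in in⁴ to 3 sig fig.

I_x ≈ 22.3 in⁴

Treat the section as a set of non-overlapping primitives; coordinates are from the bounding-box lower-left.
Vertical leg: 0.65 × 6.4, A = 4.16 in², y = 3.2 in, Ī = 14.199 in⁴.
Horizontal leg (remainder): 1.95 × 0.65, A = 1.2675 in², y = 0.325 in, Ī = 0.044627 in⁴.
Centroid: ȳ = ΣA·y / ΣA = 2.5286 in.
Transfer each piece to the horizontal axis through the centroid using Ī + A·d² with d = y − 2.5286:
  vertical leg: d = 0.67141 in → contributes +16.075 in⁴
  horizontal leg (remainder): d = -2.2036 in → contributes +6.1994 in⁴
Total I = 22.274 in⁴.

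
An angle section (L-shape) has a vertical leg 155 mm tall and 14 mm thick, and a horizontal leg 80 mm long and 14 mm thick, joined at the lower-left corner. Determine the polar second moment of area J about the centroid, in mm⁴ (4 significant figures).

Split into non-overlapping primitives; take the origin at the lower-left of the bounding box.
Vertical leg: 14 × 155, A = 2 170 mm², y = 77.5 mm, Ī = 4 344 521 mm⁴.
Horizontal leg (remainder): 66 × 14, A = 924 mm², y = 7 mm, Ī = 15 092 mm⁴.
Centroid: ȳ = ΣA·y / ΣA = 56.4457 mm.
Transfer each piece to the centroidal x-axis using Ī + A·d² with d = y − 56.4457:
  vertical leg: d = 21.0543 mm → contributes +5 306 446 mm⁴
  horizontal leg (remainder): d = -49.4457 mm → contributes +2 274 159 mm⁴
Total I = 7 580 605 mm⁴.
For the y-axis: x̄ = 18.9457 mm.
Repeating about the centroidal y-axis gives I_y = 1 407 742 mm⁴.
Polar second moment: J = I_x + I_y = 8 988 347 mm⁴.

J ≈ 8.988 × 10⁶ mm⁴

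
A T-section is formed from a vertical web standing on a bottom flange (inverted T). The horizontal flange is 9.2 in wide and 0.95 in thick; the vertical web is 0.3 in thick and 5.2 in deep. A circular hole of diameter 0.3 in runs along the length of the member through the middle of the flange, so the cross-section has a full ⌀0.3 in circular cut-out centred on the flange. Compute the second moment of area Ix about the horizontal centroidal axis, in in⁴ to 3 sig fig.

Decompose the section into non-overlapping parts with the origin at the bottom-left of its bounding rectangle.
Flange: 9.2 × 0.95, A = 8.74 in², y = 0.475 in, Ī = 0.65732 in⁴.
Web: 0.3 × 5.2, A = 1.56 in², y = 3.55 in, Ī = 3.5152 in⁴.
Hole (subtracted): ⌀0.3, A = 0.070686 in², y = 0.475 in, Ī = 0.00039761 in⁴.
Centroid: ȳ = ΣA·y / ΣA = 0.94395 in.
Transfer each piece to the horizontal centroidal axis using Ī + A·d² with d = y − 0.94395:
  flange: d = -0.46895 in → contributes +2.5793 in⁴
  web: d = 2.6061 in → contributes +14.11 in⁴
  hole: d = -0.46895 in → contributes −0.015942 in⁴
Total I = 16.673 in⁴.

Ix ≈ 16.7 in⁴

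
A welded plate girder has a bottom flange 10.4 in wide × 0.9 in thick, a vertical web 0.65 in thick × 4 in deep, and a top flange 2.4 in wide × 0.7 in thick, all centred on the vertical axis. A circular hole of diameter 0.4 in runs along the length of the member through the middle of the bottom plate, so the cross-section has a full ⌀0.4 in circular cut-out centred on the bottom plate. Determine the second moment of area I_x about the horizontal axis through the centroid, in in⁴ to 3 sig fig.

I_x ≈ 43.1 in⁴

Split into non-overlapping primitives; take the origin at the lower-left of the bounding box.
Bottom plate: 10.4 × 0.9, A = 9.36 in², y = 0.45 in, Ī = 0.6318 in⁴.
Web plate: 0.65 × 4, A = 2.6 in², y = 2.9 in, Ī = 3.4667 in⁴.
Top plate: 2.4 × 0.7, A = 1.68 in², y = 5.25 in, Ī = 0.0686 in⁴.
Hole (subtracted): ⌀0.4, A = 0.12566 in², y = 0.45 in, Ī = 0.0012566 in⁴.
Centroid: ȳ = ΣA·y / ΣA = 1.5181 in.
Transfer each piece to the horizontal axis through the centroid using Ī + A·d² with d = y − 1.5181:
  bottom plate: d = -1.0681 in → contributes +11.309 in⁴
  web plate: d = 1.3819 in → contributes +8.4321 in⁴
  top plate: d = 3.7319 in → contributes +23.467 in⁴
  hole: d = -1.0681 in → contributes −0.14461 in⁴
Total I = 43.063 in⁴.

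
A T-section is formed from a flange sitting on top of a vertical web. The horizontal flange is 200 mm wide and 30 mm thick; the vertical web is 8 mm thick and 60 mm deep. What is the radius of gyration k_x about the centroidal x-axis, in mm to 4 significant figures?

k_x ≈ 15.18 mm

Treat the section as a set of non-overlapping primitives; coordinates are from the bounding-box lower-left.
Flange: 200 × 30, A = 6 000 mm², y = 75 mm, Ī = 450 000 mm⁴.
Web: 8 × 60, A = 480 mm², y = 30 mm, Ī = 144 000 mm⁴.
Centroid: ȳ = ΣA·y / ΣA = 71.6667 mm.
Transfer each piece to the centroidal x-axis using Ī + A·d² with d = y − 71.6667:
  flange: d = 3.33333 mm → contributes +516 667 mm⁴
  web: d = -41.6667 mm → contributes +977 333 mm⁴
Total I = 1 494 000 mm⁴.
Radius of gyration: k = √(I/A) = √(1 494 000 / 6 480) = 15.1841 mm.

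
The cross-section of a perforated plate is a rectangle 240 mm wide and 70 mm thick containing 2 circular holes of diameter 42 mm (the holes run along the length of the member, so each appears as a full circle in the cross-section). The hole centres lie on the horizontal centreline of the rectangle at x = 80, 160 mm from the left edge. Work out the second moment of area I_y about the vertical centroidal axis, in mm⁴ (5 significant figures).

I_y ≈ 7.5901 × 10⁷ mm⁴

Decompose the section into non-overlapping parts with the origin at the bottom-left of its bounding rectangle.
Plate: 240 × 70, A = 16 800 mm², x = 120 mm, Ī = 80 640 000 mm⁴.
Hole 1 (subtracted): ⌀42, A = 1385.442 mm², x = 80 mm, Ī = 152 745 mm⁴.
Hole 2 (subtracted): ⌀42, A = 1385.442 mm², x = 160 mm, Ī = 152 745 mm⁴.
By symmetry the centroid is at mid-width, x̄ = 120 mm.
Transfer each piece to the vertical centroidal axis using Ī + A·d² with d = x − 120:
  plate: d = 0 mm → contributes +80 640 000 mm⁴
  hole 1: d = -40 mm → contributes −2 369 453 mm⁴
  hole 2: d = 40 mm → contributes −2 369 453 mm⁴
Total I = 75 901 094 mm⁴.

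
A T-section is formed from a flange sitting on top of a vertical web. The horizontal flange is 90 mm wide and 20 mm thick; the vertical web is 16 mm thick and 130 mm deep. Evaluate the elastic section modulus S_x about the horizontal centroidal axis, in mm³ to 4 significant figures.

S_x ≈ 8.435 × 10⁴ mm³

Break the section into simple shapes (no overlaps), measuring from the bottom-left corner of the bounding box.
Flange: 90 × 20, A = 1 800 mm², y = 140 mm, Ī = 60 000 mm⁴.
Web: 16 × 130, A = 2 080 mm², y = 65 mm, Ī = 2 929 333 mm⁴.
Centroid: ȳ = ΣA·y / ΣA = 99.7938 mm.
Transfer each piece to the horizontal centroidal axis using Ī + A·d² with d = y − 99.7938:
  flange: d = 40.2062 mm → contributes +2 969 767 mm⁴
  web: d = -34.7938 mm → contributes +5 447 401 mm⁴
Total I = 8 417 168 mm⁴.
Extreme fibre distance c = 99.7938 mm; S = I/c = 84345.6 mm³.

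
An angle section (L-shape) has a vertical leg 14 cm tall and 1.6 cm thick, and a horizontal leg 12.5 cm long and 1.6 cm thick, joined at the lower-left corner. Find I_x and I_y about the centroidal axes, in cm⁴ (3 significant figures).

I_x ≈ 747 cm⁴, I_y ≈ 560 cm⁴

Treat the section as a set of non-overlapping primitives; coordinates are from the bounding-box lower-left.
Vertical leg: 1.6 × 14, A = 22.4 cm², y = 7 cm, Ī = 365.87 cm⁴.
Horizontal leg (remainder): 10.9 × 1.6, A = 17.44 cm², y = 0.8 cm, Ī = 3.7205 cm⁴.
Centroid: ȳ = ΣA·y / ΣA = 4.2859 cm.
Transfer each piece to the centroidal x-axis using Ī + A·d² with d = y − 4.2859:
  vertical leg: d = 2.7141 cm → contributes +530.87 cm⁴
  horizontal leg (remainder): d = -3.4859 cm → contributes +215.65 cm⁴
Total I = 746.52 cm⁴.
For the y-axis: x̄ = 3.5359 cm.
Repeating about the centroidal y-axis gives I_y = 560.48 cm⁴.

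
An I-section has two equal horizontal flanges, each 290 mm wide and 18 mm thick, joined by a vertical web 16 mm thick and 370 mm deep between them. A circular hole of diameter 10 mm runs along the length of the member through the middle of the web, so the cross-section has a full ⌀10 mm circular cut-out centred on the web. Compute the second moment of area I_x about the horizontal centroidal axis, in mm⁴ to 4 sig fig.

I_x ≈ 4.607 × 10⁸ mm⁴

Split into non-overlapping primitives; take the origin at the lower-left of the bounding box.
Bottom flange: 290 × 18, A = 5 220 mm², y = 9 mm, Ī = 140 940 mm⁴.
Web: 16 × 370, A = 5 920 mm², y = 203 mm, Ī = 67 537 333 mm⁴.
Top flange: 290 × 18, A = 5 220 mm², y = 397 mm, Ī = 140 940 mm⁴.
Hole (subtracted): ⌀10, A = 78.5398 mm², y = 203 mm, Ī = 490.874 mm⁴.
By symmetry the centroid is at mid-height, ȳ = 203 mm.
Transfer each piece to the horizontal centroidal axis using Ī + A·d² with d = y − 203:
  bottom flange: d = -194 mm → contributes +196 600 860 mm⁴
  web: d = 0 mm → contributes +67 537 333 mm⁴
  top flange: d = 194 mm → contributes +196 600 860 mm⁴
  hole: d = 0 mm → contributes −490.874 mm⁴
Total I = 460 738 562 mm⁴.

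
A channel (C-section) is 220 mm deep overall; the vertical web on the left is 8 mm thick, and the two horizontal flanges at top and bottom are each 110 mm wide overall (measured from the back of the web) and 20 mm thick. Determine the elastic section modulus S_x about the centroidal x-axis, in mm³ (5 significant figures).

Decompose the section into non-overlapping parts with the origin at the bottom-left of its bounding rectangle.
Web: 8 × 220, A = 1 760 mm², y = 110 mm, Ī = 7 098 667 mm⁴.
Top flange (beyond web): 102 × 20, A = 2 040 mm², y = 210 mm, Ī = 68 000 mm⁴.
Bottom flange (beyond web): 102 × 20, A = 2 040 mm², y = 10 mm, Ī = 68 000 mm⁴.
By symmetry the centroid is at mid-height, ȳ = 110 mm.
Transfer each piece to the centroidal x-axis using Ī + A·d² with d = y − 110:
  web: d = 0 mm → contributes +7 098 667 mm⁴
  top flange (beyond web): d = 100 mm → contributes +20 468 000 mm⁴
  bottom flange (beyond web): d = -100 mm → contributes +20 468 000 mm⁴
Total I = 48 034 667 mm⁴.
Extreme fibre distance c = 110 mm; S = I/c = 436678.8 mm³.

S_x ≈ 4.3668 × 10⁵ mm³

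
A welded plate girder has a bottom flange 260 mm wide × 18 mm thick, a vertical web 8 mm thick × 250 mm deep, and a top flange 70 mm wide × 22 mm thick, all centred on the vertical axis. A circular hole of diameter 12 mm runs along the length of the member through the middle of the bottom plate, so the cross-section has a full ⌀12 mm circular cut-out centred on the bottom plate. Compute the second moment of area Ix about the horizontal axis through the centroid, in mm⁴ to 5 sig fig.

Treat the section as a set of non-overlapping primitives; coordinates are from the bounding-box lower-left.
Bottom plate: 260 × 18, A = 4 680 mm², y = 9 mm, Ī = 126 360 mm⁴.
Web plate: 8 × 250, A = 2 000 mm², y = 143 mm, Ī = 10 416 667 mm⁴.
Top plate: 70 × 22, A = 1 540 mm², y = 279 mm, Ī = 62113.33 mm⁴.
Hole (subtracted): ⌀12, A = 113.0973 mm², y = 9 mm, Ī = 1017.876 mm⁴.
Centroid: ȳ = ΣA·y / ΣA = 93.34787 mm.
Transfer each piece to the horizontal axis through the centroid using Ī + A·d² with d = y − 93.34787:
  bottom plate: d = -84.34787 mm → contributes +33 422 518 mm⁴
  web plate: d = 49.65213 mm → contributes +15 347 334 mm⁴
  top plate: d = 185.6521 mm → contributes +53 140 850 mm⁴
  hole: d = -84.34787 mm → contributes −805656.1 mm⁴
Total I = 101 105 046 mm⁴.

Ix ≈ 1.0111 × 10⁸ mm⁴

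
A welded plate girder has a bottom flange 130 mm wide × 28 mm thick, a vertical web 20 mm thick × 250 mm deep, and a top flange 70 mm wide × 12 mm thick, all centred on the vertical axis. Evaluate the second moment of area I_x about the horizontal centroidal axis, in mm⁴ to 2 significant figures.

Break the section into simple shapes (no overlaps), measuring from the bottom-left corner of the bounding box.
Bottom plate: 130 × 28, A = 3 640 mm², y = 14 mm, Ī = 237 813 mm⁴.
Web plate: 20 × 250, A = 5 000 mm², y = 153 mm, Ī = 26 041 667 mm⁴.
Top plate: 70 × 12, A = 840 mm², y = 284 mm, Ī = 10 080 mm⁴.
Centroid: ȳ = ΣA·y / ΣA = 111.2 mm.
Transfer each piece to the horizontal centroidal axis using Ī + A·d² with d = y − 111.2:
  bottom plate: d = -97.24 mm → contributes +34 653 633 mm⁴
  web plate: d = 41.76 mm → contributes +34 762 705 mm⁴
  top plate: d = 172.8 mm → contributes +25 081 812 mm⁴
Total I = 94 498 151 mm⁴.

I_x ≈ 9.4 × 10⁷ mm⁴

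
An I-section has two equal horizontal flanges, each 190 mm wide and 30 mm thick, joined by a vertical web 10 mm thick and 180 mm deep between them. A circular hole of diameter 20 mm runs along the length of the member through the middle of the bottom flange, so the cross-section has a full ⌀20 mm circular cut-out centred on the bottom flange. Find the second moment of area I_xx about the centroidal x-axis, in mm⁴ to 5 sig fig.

I_xx ≈ 1.2784 × 10⁸ mm⁴

Split into non-overlapping primitives; take the origin at the lower-left of the bounding box.
Bottom flange: 190 × 30, A = 5 700 mm², y = 15 mm, Ī = 427 500 mm⁴.
Web: 10 × 180, A = 1 800 mm², y = 120 mm, Ī = 4 860 000 mm⁴.
Top flange: 190 × 30, A = 5 700 mm², y = 225 mm, Ī = 427 500 mm⁴.
Hole (subtracted): ⌀20, A = 314.1593 mm², y = 15 mm, Ī = 7853.982 mm⁴.
Centroid: ȳ = ΣA·y / ΣA = 122.5599 mm.
Transfer each piece to the centroidal x-axis using Ī + A·d² with d = y − 122.5599:
  bottom flange: d = -107.5599 mm → contributes +66 371 578 mm⁴
  web: d = -2.55992 mm → contributes +4 871 796 mm⁴
  top flange: d = 102.4401 mm → contributes +60 243 129 mm⁴
  hole: d = -107.5599 mm → contributes −3 642 405 mm⁴
Total I = 127 844 097 mm⁴.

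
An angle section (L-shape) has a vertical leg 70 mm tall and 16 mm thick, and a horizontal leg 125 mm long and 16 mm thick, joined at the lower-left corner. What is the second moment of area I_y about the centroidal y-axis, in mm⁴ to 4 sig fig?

I_y ≈ 4.415 × 10⁶ mm⁴

Decompose the section into non-overlapping parts with the origin at the bottom-left of its bounding rectangle.
Vertical leg: 16 × 70, A = 1 120 mm², x = 8 mm, Ī = 23893.3 mm⁴.
Horizontal leg (remainder): 109 × 16, A = 1 744 mm², x = 70.5 mm, Ī = 1 726 705 mm⁴.
Centroid: x̄ = ΣA·x / ΣA = 46.0587 mm.
Transfer each piece to the centroidal y-axis using Ī + A·d² with d = x − 46.0587:
  vertical leg: d = -38.0587 mm → contributes +1 646 170 mm⁴
  horizontal leg (remainder): d = 24.4413 mm → contributes +2 768 535 mm⁴
Total I = 4 414 705 mm⁴.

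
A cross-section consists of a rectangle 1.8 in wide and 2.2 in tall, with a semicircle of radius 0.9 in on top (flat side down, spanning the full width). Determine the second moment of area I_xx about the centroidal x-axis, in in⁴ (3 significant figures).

Split into non-overlapping primitives; take the origin at the lower-left of the bounding box.
Rectangular body: 1.8 × 2.2, A = 3.96 in², y = 1.1 in, Ī = 1.5972 in⁴.
Semicircular cap: semicircle r = 0.9, A = 1.2723 in², y = 2.582 in, Ī = 0.072012 in⁴.
Centroid: ȳ = ΣA·y / ΣA = 1.4604 in.
Transfer each piece to the centroidal x-axis using Ī + A·d² with d = y − 1.4604:
  rectangular body: d = -0.36037 in → contributes +2.1115 in⁴
  semicircular cap: d = 1.1216 in → contributes +1.6726 in⁴
Total I = 3.7841 in⁴.

I_xx ≈ 3.78 in⁴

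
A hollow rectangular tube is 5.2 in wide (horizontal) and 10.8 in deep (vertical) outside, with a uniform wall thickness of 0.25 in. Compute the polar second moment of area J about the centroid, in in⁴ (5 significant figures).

Split into non-overlapping primitives; take the origin at the lower-left of the bounding box.
Outer rectangle: 5.2 × 10.8, A = 56.16 in², y = 5.4 in, Ī = 545.8752 in⁴.
Inner void (subtracted): 4.7 × 10.3, A = 48.41 in², y = 5.4 in, Ī = 427.9847 in⁴.
By symmetry the centroid is at mid-height, ȳ = 5.4 in.
All pieces are centred on the centroidal x-axis, so I = ΣĪ (holes subtracted) = 117.8905 in⁴.
Repeating about the centroidal y-axis gives I_y = 37.43246 in⁴.
Polar second moment: J = I_x + I_y = 155.3229 in⁴.

J ≈ 155.32 in⁴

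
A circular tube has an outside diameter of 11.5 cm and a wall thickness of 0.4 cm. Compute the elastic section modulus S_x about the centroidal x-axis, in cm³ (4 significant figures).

S_x ≈ 37.41 cm³

Break the section into simple shapes (no overlaps), measuring from the bottom-left corner of the bounding box.
Outer circle: ⌀11.5, A = 103.869 cm², y = 5.75 cm, Ī = 858.541 cm⁴.
Bore (subtracted): ⌀10.7, A = 89.9202 cm², y = 5.75 cm, Ī = 643.435 cm⁴.
By symmetry the centroid is at mid-height, ȳ = 5.75 cm.
All pieces are centred on the centroidal x-axis, so I = ΣĪ (holes subtracted) = 215.106 cm⁴.
Extreme fibre distance c = 5.75 cm; S = I/c = 37.4097 cm³.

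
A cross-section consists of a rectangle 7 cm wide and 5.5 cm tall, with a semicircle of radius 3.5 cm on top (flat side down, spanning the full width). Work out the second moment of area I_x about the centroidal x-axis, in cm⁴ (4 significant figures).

I_x ≈ 343.7 cm⁴

Split into non-overlapping primitives; take the origin at the lower-left of the bounding box.
Rectangular body: 7 × 5.5, A = 38.5 cm², y = 2.75 cm, Ī = 97.0521 cm⁴.
Semicircular cap: semicircle r = 3.5, A = 19.2423 cm², y = 6.98545 cm, Ī = 16.4704 cm⁴.
Centroid: ȳ = ΣA·y / ΣA = 4.16144 cm.
Transfer each piece to the centroidal x-axis using Ī + A·d² with d = y − 4.16144:
  rectangular body: d = -1.41144 cm → contributes +173.75 cm⁴
  semicircular cap: d = 2.82401 cm → contributes +169.928 cm⁴
Total I = 343.678 cm⁴.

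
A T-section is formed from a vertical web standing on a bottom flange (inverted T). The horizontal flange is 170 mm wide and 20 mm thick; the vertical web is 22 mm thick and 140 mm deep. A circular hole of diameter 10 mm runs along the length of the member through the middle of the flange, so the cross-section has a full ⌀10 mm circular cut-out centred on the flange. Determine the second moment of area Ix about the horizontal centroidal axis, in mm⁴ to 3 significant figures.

Ix ≈ 1.54 × 10⁷ mm⁴

Treat the section as a set of non-overlapping primitives; coordinates are from the bounding-box lower-left.
Flange: 170 × 20, A = 3 400 mm², y = 10 mm, Ī = 113 333 mm⁴.
Web: 22 × 140, A = 3 080 mm², y = 90 mm, Ī = 5 030 667 mm⁴.
Hole (subtracted): ⌀10, A = 78.54 mm², y = 10 mm, Ī = 490.87 mm⁴.
Centroid: ȳ = ΣA·y / ΣA = 48.491 mm.
Transfer each piece to the horizontal centroidal axis using Ī + A·d² with d = y − 48.491:
  flange: d = -38.491 mm → contributes +5 150 684 mm⁴
  web: d = 41.509 mm → contributes +10 337 442 mm⁴
  hole: d = -38.491 mm → contributes −116 853 mm⁴
Total I = 15 371 273 mm⁴.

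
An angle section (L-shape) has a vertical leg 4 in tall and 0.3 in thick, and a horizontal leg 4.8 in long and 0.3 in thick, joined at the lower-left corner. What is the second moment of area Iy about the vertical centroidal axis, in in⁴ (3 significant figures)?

Iy ≈ 5.95 in⁴

Split into non-overlapping primitives; take the origin at the lower-left of the bounding box.
Vertical leg: 0.3 × 4, A = 1.2 in², x = 0.15 in, Ī = 0.009 in⁴.
Horizontal leg (remainder): 4.5 × 0.3, A = 1.35 in², x = 2.55 in, Ī = 2.2781 in⁴.
Centroid: x̄ = ΣA·x / ΣA = 1.4206 in.
Transfer each piece to the vertical centroidal axis using Ī + A·d² with d = x − 1.4206:
  vertical leg: d = -1.2706 in → contributes +1.9463 in⁴
  horizontal leg (remainder): d = 1.1294 in → contributes +4.0001 in⁴
Total I = 5.9464 in⁴.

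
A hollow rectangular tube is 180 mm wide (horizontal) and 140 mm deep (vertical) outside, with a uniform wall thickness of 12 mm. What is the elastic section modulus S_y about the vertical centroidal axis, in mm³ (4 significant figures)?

S_y ≈ 3.482 × 10⁵ mm³

Treat the section as a set of non-overlapping primitives; coordinates are from the bounding-box lower-left.
Outer rectangle: 180 × 140, A = 25 200 mm², x = 90 mm, Ī = 68 040 000 mm⁴.
Inner void (subtracted): 156 × 116, A = 18 096 mm², x = 90 mm, Ī = 36 698 688 mm⁴.
By symmetry the centroid is at mid-width, x̄ = 90 mm.
All pieces are centred on the vertical centroidal axis, so I = ΣĪ (holes subtracted) = 31 341 312 mm⁴.
Extreme fibre distance c = 90 mm; S = I/c = 348 237 mm³.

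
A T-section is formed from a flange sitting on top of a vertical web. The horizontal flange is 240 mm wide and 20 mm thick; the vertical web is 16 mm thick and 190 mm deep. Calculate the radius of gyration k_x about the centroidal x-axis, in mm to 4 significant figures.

k_x ≈ 61.68 mm

Break the section into simple shapes (no overlaps), measuring from the bottom-left corner of the bounding box.
Flange: 240 × 20, A = 4 800 mm², y = 200 mm, Ī = 160 000 mm⁴.
Web: 16 × 190, A = 3 040 mm², y = 95 mm, Ī = 9 145 333 mm⁴.
Centroid: ȳ = ΣA·y / ΣA = 159.286 mm.
Transfer each piece to the centroidal x-axis using Ī + A·d² with d = y − 159.286:
  flange: d = 40.7143 mm → contributes +8 116 735 mm⁴
  web: d = -64.2857 mm → contributes +21 708 599 mm⁴
Total I = 29 825 333 mm⁴.
Radius of gyration: k = √(I/A) = √(29 825 333 / 7 840) = 61.6786 mm.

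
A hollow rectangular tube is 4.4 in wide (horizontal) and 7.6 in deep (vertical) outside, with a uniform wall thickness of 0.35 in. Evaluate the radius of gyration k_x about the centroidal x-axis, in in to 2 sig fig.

Decompose the section into non-overlapping parts with the origin at the bottom-left of its bounding rectangle.
Outer rectangle: 4.4 × 7.6, A = 33.44 in², y = 3.8 in, Ī = 161 in⁴.
Inner void (subtracted): 3.7 × 6.9, A = 25.53 in², y = 3.8 in, Ī = 101.3 in⁴.
By symmetry the centroid is at mid-height, ȳ = 3.8 in.
All pieces are centred on the centroidal x-axis, so I = ΣĪ (holes subtracted) = 59.67 in⁴.
Radius of gyration: k = √(I/A) = √(59.67 / 7.91) = 2.747 in.

k_x ≈ 2.7 in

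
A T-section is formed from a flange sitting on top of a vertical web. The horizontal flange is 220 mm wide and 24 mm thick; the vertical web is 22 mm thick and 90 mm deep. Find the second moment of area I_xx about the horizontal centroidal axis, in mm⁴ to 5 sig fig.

I_xx ≈ 6.2685 × 10⁶ mm⁴

Treat the section as a set of non-overlapping primitives; coordinates are from the bounding-box lower-left.
Flange: 220 × 24, A = 5 280 mm², y = 102 mm, Ī = 253 440 mm⁴.
Web: 22 × 90, A = 1 980 mm², y = 45 mm, Ī = 1 336 500 mm⁴.
Centroid: ȳ = ΣA·y / ΣA = 86.45455 mm.
Transfer each piece to the horizontal centroidal axis using Ī + A·d² with d = y − 86.45455:
  flange: d = 15.54545 mm → contributes +1 529 411 mm⁴
  web: d = -41.45455 mm → contributes +4 739 089 mm⁴
Total I = 6 268 500 mm⁴.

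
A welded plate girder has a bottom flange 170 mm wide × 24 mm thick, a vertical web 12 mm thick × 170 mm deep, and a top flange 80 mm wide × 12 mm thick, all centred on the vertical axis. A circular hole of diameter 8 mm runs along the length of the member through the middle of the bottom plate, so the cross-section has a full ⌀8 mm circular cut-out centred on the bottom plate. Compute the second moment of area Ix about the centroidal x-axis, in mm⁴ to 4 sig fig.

Ix ≈ 3.788 × 10⁷ mm⁴

Treat the section as a set of non-overlapping primitives; coordinates are from the bounding-box lower-left.
Bottom plate: 170 × 24, A = 4 080 mm², y = 12 mm, Ī = 195 840 mm⁴.
Web plate: 12 × 170, A = 2 040 mm², y = 109 mm, Ī = 4 913 000 mm⁴.
Top plate: 80 × 12, A = 960 mm², y = 200 mm, Ī = 11 520 mm⁴.
Hole (subtracted): ⌀8, A = 50.2655 mm², y = 12 mm, Ī = 201.062 mm⁴.
Centroid: ȳ = ΣA·y / ΣA = 65.8228 mm.
Transfer each piece to the centroidal x-axis using Ī + A·d² with d = y − 65.8228:
  bottom plate: d = -53.8228 mm → contributes +12 015 167 mm⁴
  web plate: d = 43.1772 mm → contributes +8 716 112 mm⁴
  top plate: d = 134.177 mm → contributes +17 294 900 mm⁴
  hole: d = -53.8228 mm → contributes −145 815 mm⁴
Total I = 37 880 364 mm⁴.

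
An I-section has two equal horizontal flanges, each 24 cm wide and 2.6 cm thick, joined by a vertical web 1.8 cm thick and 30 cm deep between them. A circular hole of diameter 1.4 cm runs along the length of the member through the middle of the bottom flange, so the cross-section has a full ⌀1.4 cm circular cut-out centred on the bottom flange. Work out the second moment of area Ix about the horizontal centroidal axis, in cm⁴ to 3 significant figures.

Decompose the section into non-overlapping parts with the origin at the bottom-left of its bounding rectangle.
Bottom flange: 24 × 2.6, A = 62.4 cm², y = 1.3 cm, Ī = 35.152 cm⁴.
Web: 1.8 × 30, A = 54 cm², y = 17.6 cm, Ī = 4 050 cm⁴.
Top flange: 24 × 2.6, A = 62.4 cm², y = 33.9 cm, Ī = 35.152 cm⁴.
Hole (subtracted): ⌀1.4, A = 1.5394 cm², y = 1.3 cm, Ī = 0.18857 cm⁴.
Centroid: ȳ = ΣA·y / ΣA = 17.742 cm.
Transfer each piece to the horizontal centroidal axis using Ī + A·d² with d = y − 17.742:
  bottom flange: d = -16.442 cm → contributes +16 903 cm⁴
  web: d = -0.14155 cm → contributes +4051.1 cm⁴
  top flange: d = 16.158 cm → contributes +16 328 cm⁴
  hole: d = -16.442 cm → contributes −416.32 cm⁴
Total I = 36 866 cm⁴.

Ix ≈ 3.69 × 10⁴ cm⁴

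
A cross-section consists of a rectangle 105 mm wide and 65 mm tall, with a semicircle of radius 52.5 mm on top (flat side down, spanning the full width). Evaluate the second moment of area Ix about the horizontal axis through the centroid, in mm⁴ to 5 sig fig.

Decompose the section into non-overlapping parts with the origin at the bottom-left of its bounding rectangle.
Rectangular body: 105 × 65, A = 6 825 mm², y = 32.5 mm, Ī = 2 402 969 mm⁴.
Semicircular cap: semicircle r = 52.5, A = 4329.507 mm², y = 87.28169 mm, Ī = 833814.2 mm⁴.
Centroid: ȳ = ΣA·y / ΣA = 53.76295 mm.
Transfer each piece to the horizontal axis through the centroid using Ī + A·d² with d = y − 53.76295:
  rectangular body: d = -21.26295 mm → contributes +5 488 640 mm⁴
  semicircular cap: d = 33.51874 mm → contributes +5 698 042 mm⁴
Total I = 11 186 682 mm⁴.

Ix ≈ 1.1187 × 10⁷ mm⁴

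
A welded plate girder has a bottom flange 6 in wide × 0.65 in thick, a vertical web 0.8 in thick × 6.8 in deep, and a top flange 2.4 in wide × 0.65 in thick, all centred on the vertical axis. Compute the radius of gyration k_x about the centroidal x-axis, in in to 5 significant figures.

k_x ≈ 2.8726 in

Split into non-overlapping primitives; take the origin at the lower-left of the bounding box.
Bottom plate: 6 × 0.65, A = 3.9 in², y = 0.325 in, Ī = 0.1373125 in⁴.
Web plate: 0.8 × 6.8, A = 5.44 in², y = 4.05 in, Ī = 20.96213 in⁴.
Top plate: 2.4 × 0.65, A = 1.56 in², y = 7.775 in, Ī = 0.054925 in⁴.
Centroid: ȳ = ΣA·y / ΣA = 3.250321 in.
Transfer each piece to the centroidal x-axis using Ī + A·d² with d = y − 3.250321:
  bottom plate: d = -2.925321 in → contributes +33.51158 in⁴
  web plate: d = 0.7996789 in → contributes +24.44094 in⁴
  top plate: d = 4.524679 in → contributes +31.99237 in⁴
Total I = 89.94488 in⁴.
Radius of gyration: k = √(I/A) = √(89.94488 / 10.9) = 2.872599 in.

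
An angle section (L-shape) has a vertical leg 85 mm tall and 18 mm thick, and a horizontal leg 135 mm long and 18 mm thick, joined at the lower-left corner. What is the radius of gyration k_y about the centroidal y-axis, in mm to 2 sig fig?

k_y ≈ 42 mm

Decompose the section into non-overlapping parts with the origin at the bottom-left of its bounding rectangle.
Vertical leg: 18 × 85, A = 1 530 mm², x = 9 mm, Ī = 41 310 mm⁴.
Horizontal leg (remainder): 117 × 18, A = 2 106 mm², x = 76.5 mm, Ī = 2 402 420 mm⁴.
Centroid: x̄ = ΣA·x / ΣA = 48.1 mm.
Transfer each piece to the centroidal y-axis using Ī + A·d² with d = x − 48.1:
  vertical leg: d = -39.1 mm → contributes +2 379 975 mm⁴
  horizontal leg (remainder): d = 28.4 mm → contributes +4 101 449 mm⁴
Total I = 6 481 424 mm⁴.
Radius of gyration: k = √(I/A) = √(6 481 424 / 3 636) = 42.22 mm.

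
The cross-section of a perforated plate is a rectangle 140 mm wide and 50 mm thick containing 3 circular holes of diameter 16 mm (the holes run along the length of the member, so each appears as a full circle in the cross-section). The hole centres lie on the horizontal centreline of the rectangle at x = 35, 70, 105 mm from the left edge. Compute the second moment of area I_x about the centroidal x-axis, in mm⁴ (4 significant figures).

Break the section into simple shapes (no overlaps), measuring from the bottom-left corner of the bounding box.
Plate: 140 × 50, A = 7 000 mm², y = 25 mm, Ī = 1 458 333 mm⁴.
Hole 1 (subtracted): ⌀16, A = 201.062 mm², y = 25 mm, Ī = 3216.99 mm⁴.
Hole 2 (subtracted): ⌀16, A = 201.062 mm², y = 25 mm, Ī = 3216.99 mm⁴.
Hole 3 (subtracted): ⌀16, A = 201.062 mm², y = 25 mm, Ī = 3216.99 mm⁴.
By symmetry the centroid is at mid-height, ȳ = 25 mm.
All pieces are centred on the centroidal x-axis, so I = ΣĪ (holes subtracted) = 1 448 682 mm⁴.

I_x ≈ 1.449 × 10⁶ mm⁴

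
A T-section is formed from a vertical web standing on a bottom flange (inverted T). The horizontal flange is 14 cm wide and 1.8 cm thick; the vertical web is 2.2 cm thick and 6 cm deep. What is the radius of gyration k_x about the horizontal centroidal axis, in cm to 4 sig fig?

Break the section into simple shapes (no overlaps), measuring from the bottom-left corner of the bounding box.
Flange: 14 × 1.8, A = 25.2 cm², y = 0.9 cm, Ī = 6.804 cm⁴.
Web: 2.2 × 6, A = 13.2 cm², y = 4.8 cm, Ī = 39.6 cm⁴.
Centroid: ȳ = ΣA·y / ΣA = 2.24063 cm.
Transfer each piece to the horizontal centroidal axis using Ī + A·d² with d = y − 2.24063:
  flange: d = -1.34063 cm → contributes +52.0953 cm⁴
  web: d = 2.55938 cm → contributes +126.065 cm⁴
Total I = 178.161 cm⁴.
Radius of gyration: k = √(I/A) = √(178.161 / 38.4) = 2.15397 cm.

k_x ≈ 2.154 cm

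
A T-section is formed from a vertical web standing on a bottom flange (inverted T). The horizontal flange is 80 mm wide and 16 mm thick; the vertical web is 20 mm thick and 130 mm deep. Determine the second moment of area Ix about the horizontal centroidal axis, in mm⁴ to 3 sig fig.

Split into non-overlapping primitives; take the origin at the lower-left of the bounding box.
Flange: 80 × 16, A = 1 280 mm², y = 8 mm, Ī = 27 307 mm⁴.
Web: 20 × 130, A = 2 600 mm², y = 81 mm, Ī = 3 661 667 mm⁴.
Centroid: ȳ = ΣA·y / ΣA = 56.918 mm.
Transfer each piece to the horizontal centroidal axis using Ī + A·d² with d = y − 56.918:
  flange: d = -48.918 mm → contributes +3 090 250 mm⁴
  web: d = 24.082 mm → contributes +5 169 577 mm⁴
Total I = 8 259 827 mm⁴.

Ix ≈ 8.26 × 10⁶ mm⁴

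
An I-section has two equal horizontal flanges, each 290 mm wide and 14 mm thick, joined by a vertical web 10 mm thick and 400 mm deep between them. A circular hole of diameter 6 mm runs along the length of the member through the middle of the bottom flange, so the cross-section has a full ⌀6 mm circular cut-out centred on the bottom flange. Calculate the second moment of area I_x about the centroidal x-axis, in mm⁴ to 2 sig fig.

I_x ≈ 4.0 × 10⁸ mm⁴

Split into non-overlapping primitives; take the origin at the lower-left of the bounding box.
Bottom flange: 290 × 14, A = 4 060 mm², y = 7 mm, Ī = 66 313 mm⁴.
Web: 10 × 400, A = 4 000 mm², y = 214 mm, Ī = 53 333 333 mm⁴.
Top flange: 290 × 14, A = 4 060 mm², y = 421 mm, Ī = 66 313 mm⁴.
Hole (subtracted): ⌀6, A = 28.27 mm², y = 7 mm, Ī = 63.62 mm⁴.
Centroid: ȳ = ΣA·y / ΣA = 214.5 mm.
Transfer each piece to the centroidal x-axis using Ī + A·d² with d = y − 214.5:
  bottom flange: d = -207.5 mm → contributes +174 847 786 mm⁴
  web: d = -0.484 mm → contributes +53 334 270 mm⁴
  top flange: d = 206.5 mm → contributes +173 220 624 mm⁴
  hole: d = -207.5 mm → contributes −1 217 263 mm⁴
Total I = 400 185 417 mm⁴.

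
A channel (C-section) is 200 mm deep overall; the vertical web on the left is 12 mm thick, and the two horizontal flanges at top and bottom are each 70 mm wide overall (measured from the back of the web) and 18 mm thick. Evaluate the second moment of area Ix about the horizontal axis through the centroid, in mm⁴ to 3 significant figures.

Ix ≈ 2.53 × 10⁷ mm⁴

Treat the section as a set of non-overlapping primitives; coordinates are from the bounding-box lower-left.
Web: 12 × 200, A = 2 400 mm², y = 100 mm, Ī = 8 000 000 mm⁴.
Top flange (beyond web): 58 × 18, A = 1 044 mm², y = 191 mm, Ī = 28 188 mm⁴.
Bottom flange (beyond web): 58 × 18, A = 1 044 mm², y = 9 mm, Ī = 28 188 mm⁴.
By symmetry the centroid is at mid-height, ȳ = 100 mm.
Transfer each piece to the horizontal axis through the centroid using Ī + A·d² with d = y − 100:
  web: d = 0 mm → contributes +8 000 000 mm⁴
  top flange (beyond web): d = 91 mm → contributes +8 673 552 mm⁴
  bottom flange (beyond web): d = -91 mm → contributes +8 673 552 mm⁴
Total I = 25 347 104 mm⁴.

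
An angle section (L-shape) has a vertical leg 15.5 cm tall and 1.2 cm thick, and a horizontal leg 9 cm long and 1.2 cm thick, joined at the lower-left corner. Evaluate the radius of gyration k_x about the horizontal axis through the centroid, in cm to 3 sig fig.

Treat the section as a set of non-overlapping primitives; coordinates are from the bounding-box lower-left.
Vertical leg: 1.2 × 15.5, A = 18.6 cm², y = 7.75 cm, Ī = 372.39 cm⁴.
Horizontal leg (remainder): 7.8 × 1.2, A = 9.36 cm², y = 0.6 cm, Ī = 1.1232 cm⁴.
Centroid: ȳ = ΣA·y / ΣA = 5.3564 cm.
Transfer each piece to the horizontal axis through the centroid using Ī + A·d² with d = y − 5.3564:
  vertical leg: d = 2.3936 cm → contributes +478.95 cm⁴
  horizontal leg (remainder): d = -4.7564 cm → contributes +212.88 cm⁴
Total I = 691.83 cm⁴.
Radius of gyration: k = √(I/A) = √(691.83 / 27.96) = 4.9743 cm.

k_x ≈ 4.97 cm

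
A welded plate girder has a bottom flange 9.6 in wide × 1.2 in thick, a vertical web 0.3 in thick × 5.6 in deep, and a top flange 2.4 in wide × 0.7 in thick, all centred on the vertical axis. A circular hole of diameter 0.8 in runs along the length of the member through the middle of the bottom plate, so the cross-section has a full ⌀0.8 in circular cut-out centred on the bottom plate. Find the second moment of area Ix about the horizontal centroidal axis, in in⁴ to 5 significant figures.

Treat the section as a set of non-overlapping primitives; coordinates are from the bounding-box lower-left.
Bottom plate: 9.6 × 1.2, A = 11.52 in², y = 0.6 in, Ī = 1.3824 in⁴.
Web plate: 0.3 × 5.6, A = 1.68 in², y = 4 in, Ī = 4.3904 in⁴.
Top plate: 2.4 × 0.7, A = 1.68 in², y = 7.15 in, Ī = 0.0686 in⁴.
Hole (subtracted): ⌀0.8, A = 0.5026548 in², y = 0.6 in, Ī = 0.02010619 in⁴.
Centroid: ȳ = ΣA·y / ΣA = 1.762662 in.
Transfer each piece to the horizontal centroidal axis using Ī + A·d² with d = y − 1.762662:
  bottom plate: d = -1.162662 in → contributes +16.95495 in⁴
  web plate: d = 2.237338 in → contributes +12.79994 in⁴
  top plate: d = 5.387338 in → contributes +48.82792 in⁴
  hole: d = -1.162662 in → contributes −0.699587 in⁴
Total I = 77.88323 in⁴.

Ix ≈ 77.883 in⁴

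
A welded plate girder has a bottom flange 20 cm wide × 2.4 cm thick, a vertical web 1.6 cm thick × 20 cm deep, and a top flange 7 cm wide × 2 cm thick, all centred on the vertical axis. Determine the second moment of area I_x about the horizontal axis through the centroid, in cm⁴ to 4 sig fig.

Split into non-overlapping primitives; take the origin at the lower-left of the bounding box.
Bottom plate: 20 × 2.4, A = 48 cm², y = 1.2 cm, Ī = 23.04 cm⁴.
Web plate: 1.6 × 20, A = 32 cm², y = 12.4 cm, Ī = 1066.67 cm⁴.
Top plate: 7 × 2, A = 14 cm², y = 23.4 cm, Ī = 4.66667 cm⁴.
Centroid: ȳ = ΣA·y / ΣA = 8.31915 cm.
Transfer each piece to the horizontal axis through the centroid using Ī + A·d² with d = y − 8.31915:
  bottom plate: d = -7.11915 cm → contributes +2455.79 cm⁴
  web plate: d = 4.08085 cm → contributes +1599.57 cm⁴
  top plate: d = 15.0809 cm → contributes +3188.72 cm⁴
Total I = 7244.08 cm⁴.

I_x ≈ 7244 cm⁴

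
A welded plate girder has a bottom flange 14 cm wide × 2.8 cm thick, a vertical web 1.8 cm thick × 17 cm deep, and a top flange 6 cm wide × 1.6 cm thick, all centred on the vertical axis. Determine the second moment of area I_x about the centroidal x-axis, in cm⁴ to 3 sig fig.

I_x ≈ 4310 cm⁴

Split into non-overlapping primitives; take the origin at the lower-left of the bounding box.
Bottom plate: 14 × 2.8, A = 39.2 cm², y = 1.4 cm, Ī = 25.611 cm⁴.
Web plate: 1.8 × 17, A = 30.6 cm², y = 11.3 cm, Ī = 736.95 cm⁴.
Top plate: 6 × 1.6, A = 9.6 cm², y = 20.6 cm, Ī = 2.048 cm⁴.
Centroid: ȳ = ΣA·y / ΣA = 7.5368 cm.
Transfer each piece to the centroidal x-axis using Ī + A·d² with d = y − 7.5368:
  bottom plate: d = -6.1368 cm → contributes +1501.9 cm⁴
  web plate: d = 3.7632 cm → contributes +1170.3 cm⁴
  top plate: d = 13.063 cm → contributes +1640.3 cm⁴
Total I = 4312.5 cm⁴.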